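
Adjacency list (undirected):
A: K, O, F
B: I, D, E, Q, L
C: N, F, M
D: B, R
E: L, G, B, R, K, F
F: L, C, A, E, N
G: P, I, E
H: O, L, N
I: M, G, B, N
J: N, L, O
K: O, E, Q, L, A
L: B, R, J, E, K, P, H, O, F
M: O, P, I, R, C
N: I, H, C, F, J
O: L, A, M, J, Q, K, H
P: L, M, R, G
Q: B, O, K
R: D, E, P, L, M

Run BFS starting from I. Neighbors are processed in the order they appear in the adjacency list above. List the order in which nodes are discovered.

I -> M -> G -> B -> N -> O -> P -> R -> C -> E -> D -> Q -> L -> H -> F -> J -> A -> K

Visit I; enqueue M, G, B, N → queue [M, G, B, N]
Visit M; enqueue O, P, R, C → queue [G, B, N, O, P, R, C]
Visit G; enqueue E → queue [B, N, O, P, R, C, E]
Visit B; enqueue D, Q, L → queue [N, O, P, R, C, E, D, Q, L]
Visit N; enqueue H, F, J → queue [O, P, R, C, E, D, Q, L, H, F, J]
Visit O; enqueue A, K → queue [P, R, C, E, D, Q, L, H, F, J, A, K]
Visit P → queue [R, C, E, D, Q, L, H, F, J, A, K]
Visit R → queue [C, E, D, Q, L, H, F, J, A, K]
Visit C → queue [E, D, Q, L, H, F, J, A, K]
Visit E → queue [D, Q, L, H, F, J, A, K]
Visit D → queue [Q, L, H, F, J, A, K]
Visit Q → queue [L, H, F, J, A, K]
Visit L → queue [H, F, J, A, K]
Visit H → queue [F, J, A, K]
Visit F → queue [J, A, K]
Visit J → queue [A, K]
Visit A → queue [K]
Visit K → queue []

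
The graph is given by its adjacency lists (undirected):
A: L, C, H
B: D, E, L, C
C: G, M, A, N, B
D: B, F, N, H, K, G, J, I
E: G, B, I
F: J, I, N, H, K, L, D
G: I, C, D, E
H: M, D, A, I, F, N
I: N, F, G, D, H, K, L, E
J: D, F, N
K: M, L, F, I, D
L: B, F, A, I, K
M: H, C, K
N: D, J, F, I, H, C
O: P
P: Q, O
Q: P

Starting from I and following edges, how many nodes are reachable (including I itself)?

14

BFS from I visits: I, N, F, G, D, H, K, L, E, J, C, B, M, A
Reachable nodes: 14 of 17 total.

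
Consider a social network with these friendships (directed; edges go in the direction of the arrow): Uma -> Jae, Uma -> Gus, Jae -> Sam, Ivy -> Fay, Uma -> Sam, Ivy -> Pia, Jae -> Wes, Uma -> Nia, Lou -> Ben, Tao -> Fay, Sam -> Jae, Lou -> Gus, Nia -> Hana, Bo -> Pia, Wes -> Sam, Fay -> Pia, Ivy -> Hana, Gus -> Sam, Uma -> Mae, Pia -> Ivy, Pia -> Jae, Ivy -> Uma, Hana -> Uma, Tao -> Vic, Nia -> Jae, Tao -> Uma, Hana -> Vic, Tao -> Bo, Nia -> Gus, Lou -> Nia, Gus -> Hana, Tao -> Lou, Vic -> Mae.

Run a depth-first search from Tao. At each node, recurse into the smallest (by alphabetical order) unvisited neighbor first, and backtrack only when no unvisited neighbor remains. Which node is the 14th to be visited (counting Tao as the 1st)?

Visit Tao
Tao → Bo
Bo → Pia
Pia → Ivy
Ivy → Fay
Ivy → Hana
Hana → Uma
Uma → Gus
Gus → Sam
Sam → Jae
Jae → Wes
Uma → Mae
Uma → Nia
Hana → Vic
Tao → Lou
Lou → Ben

Visit order: Tao, Bo, Pia, Ivy, Fay, Hana, Uma, Gus, Sam, Jae, Wes, Mae, Nia, Vic, Lou, Ben

Vic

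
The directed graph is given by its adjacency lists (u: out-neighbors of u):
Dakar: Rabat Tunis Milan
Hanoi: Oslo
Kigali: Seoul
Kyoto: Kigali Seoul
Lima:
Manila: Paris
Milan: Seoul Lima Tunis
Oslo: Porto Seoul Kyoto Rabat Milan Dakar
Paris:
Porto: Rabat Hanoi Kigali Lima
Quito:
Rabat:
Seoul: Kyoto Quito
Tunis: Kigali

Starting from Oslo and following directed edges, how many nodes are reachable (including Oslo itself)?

BFS from Oslo visits: Oslo, Dakar, Kyoto, Milan, Porto, Rabat, Seoul, Tunis, Kigali, Lima, Hanoi, Quito
Reachable nodes: 12 of 14 total.

12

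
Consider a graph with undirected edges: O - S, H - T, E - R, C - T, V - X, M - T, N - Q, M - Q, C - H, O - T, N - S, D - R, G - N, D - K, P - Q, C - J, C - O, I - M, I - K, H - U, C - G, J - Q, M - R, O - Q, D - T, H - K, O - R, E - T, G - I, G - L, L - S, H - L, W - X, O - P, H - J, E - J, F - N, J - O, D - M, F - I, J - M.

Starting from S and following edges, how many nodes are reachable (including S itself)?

19

BFS from S visits: S, L, N, O, G, H, F, Q, C, J, P, R, T, I, K, U, M, E, D
Reachable nodes: 19 of 22 total.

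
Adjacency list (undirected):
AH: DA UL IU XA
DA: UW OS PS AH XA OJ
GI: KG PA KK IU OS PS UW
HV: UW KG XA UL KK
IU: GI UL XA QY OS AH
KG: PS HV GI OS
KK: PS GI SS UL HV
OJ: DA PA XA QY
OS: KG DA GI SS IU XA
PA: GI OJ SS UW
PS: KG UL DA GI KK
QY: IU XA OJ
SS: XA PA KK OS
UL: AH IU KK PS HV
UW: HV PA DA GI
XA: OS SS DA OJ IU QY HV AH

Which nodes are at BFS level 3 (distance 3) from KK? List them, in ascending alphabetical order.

OJ, QY

Level 0: KK
Level 1: GI, HV, PS, SS, UL
Level 2: AH, DA, IU, KG, OS, PA, UW, XA
Level 3: OJ, QY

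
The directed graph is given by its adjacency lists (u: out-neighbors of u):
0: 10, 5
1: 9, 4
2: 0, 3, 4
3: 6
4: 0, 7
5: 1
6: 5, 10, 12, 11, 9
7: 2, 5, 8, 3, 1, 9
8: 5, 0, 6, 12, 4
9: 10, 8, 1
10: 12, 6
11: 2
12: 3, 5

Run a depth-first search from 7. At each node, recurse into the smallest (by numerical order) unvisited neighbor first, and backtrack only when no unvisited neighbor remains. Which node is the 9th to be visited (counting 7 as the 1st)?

Visit 7
7 → 1
1 → 4
4 → 0
0 → 5
0 → 10
10 → 6
6 → 9
9 → 8
8 → 12
12 → 3
6 → 11
11 → 2

Visit order: 7, 1, 4, 0, 5, 10, 6, 9, 8, 12, 3, 11, 2

8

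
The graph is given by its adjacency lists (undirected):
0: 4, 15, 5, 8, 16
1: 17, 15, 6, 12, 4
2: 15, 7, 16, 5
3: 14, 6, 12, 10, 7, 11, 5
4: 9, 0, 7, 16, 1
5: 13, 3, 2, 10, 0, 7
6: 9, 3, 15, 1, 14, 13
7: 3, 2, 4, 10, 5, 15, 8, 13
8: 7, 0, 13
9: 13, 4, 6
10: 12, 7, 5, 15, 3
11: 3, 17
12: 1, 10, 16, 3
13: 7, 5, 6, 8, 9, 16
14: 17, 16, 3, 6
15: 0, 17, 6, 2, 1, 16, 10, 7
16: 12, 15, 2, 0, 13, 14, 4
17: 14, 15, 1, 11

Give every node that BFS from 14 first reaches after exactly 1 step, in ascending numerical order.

Level 0: 14
Level 1: 3, 6, 16, 17
Level 2: 0, 1, 2, 4, 5, 7, 9, 10, 11, 12, 13, 15
Level 3: 8

3, 6, 16, 17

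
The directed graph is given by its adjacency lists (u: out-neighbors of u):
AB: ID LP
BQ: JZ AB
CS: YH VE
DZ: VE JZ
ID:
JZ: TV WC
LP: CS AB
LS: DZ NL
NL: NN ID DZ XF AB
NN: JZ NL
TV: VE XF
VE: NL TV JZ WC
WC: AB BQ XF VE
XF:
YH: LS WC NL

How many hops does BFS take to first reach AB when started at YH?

Level 0: YH
Level 1: LS, NL, WC
Level 2: AB, BQ, DZ, ID, NN, VE, XF
Level 3: JZ, LP, TV
Level 4: CS
AB first appears at level 2.

2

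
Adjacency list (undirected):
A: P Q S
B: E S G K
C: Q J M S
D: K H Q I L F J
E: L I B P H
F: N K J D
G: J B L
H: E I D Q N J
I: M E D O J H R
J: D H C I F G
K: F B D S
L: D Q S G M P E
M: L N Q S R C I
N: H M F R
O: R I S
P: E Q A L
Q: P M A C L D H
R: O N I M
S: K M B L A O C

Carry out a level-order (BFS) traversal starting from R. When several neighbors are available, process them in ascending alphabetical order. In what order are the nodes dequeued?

R I M N O D E H J C L Q S F K B P G A

Visit R; enqueue I, M, N, O → queue [I, M, N, O]
Visit I; enqueue D, E, H, J → queue [M, N, O, D, E, H, J]
Visit M; enqueue C, L, Q, S → queue [N, O, D, E, H, J, C, L, Q, S]
Visit N; enqueue F → queue [O, D, E, H, J, C, L, Q, S, F]
Visit O → queue [D, E, H, J, C, L, Q, S, F]
Visit D; enqueue K → queue [E, H, J, C, L, Q, S, F, K]
Visit E; enqueue B, P → queue [H, J, C, L, Q, S, F, K, B, P]
Visit H → queue [J, C, L, Q, S, F, K, B, P]
Visit J; enqueue G → queue [C, L, Q, S, F, K, B, P, G]
Visit C → queue [L, Q, S, F, K, B, P, G]
Visit L → queue [Q, S, F, K, B, P, G]
Visit Q; enqueue A → queue [S, F, K, B, P, G, A]
Visit S → queue [F, K, B, P, G, A]
Visit F → queue [K, B, P, G, A]
Visit K → queue [B, P, G, A]
Visit B → queue [P, G, A]
Visit P → queue [G, A]
Visit G → queue [A]
Visit A → queue []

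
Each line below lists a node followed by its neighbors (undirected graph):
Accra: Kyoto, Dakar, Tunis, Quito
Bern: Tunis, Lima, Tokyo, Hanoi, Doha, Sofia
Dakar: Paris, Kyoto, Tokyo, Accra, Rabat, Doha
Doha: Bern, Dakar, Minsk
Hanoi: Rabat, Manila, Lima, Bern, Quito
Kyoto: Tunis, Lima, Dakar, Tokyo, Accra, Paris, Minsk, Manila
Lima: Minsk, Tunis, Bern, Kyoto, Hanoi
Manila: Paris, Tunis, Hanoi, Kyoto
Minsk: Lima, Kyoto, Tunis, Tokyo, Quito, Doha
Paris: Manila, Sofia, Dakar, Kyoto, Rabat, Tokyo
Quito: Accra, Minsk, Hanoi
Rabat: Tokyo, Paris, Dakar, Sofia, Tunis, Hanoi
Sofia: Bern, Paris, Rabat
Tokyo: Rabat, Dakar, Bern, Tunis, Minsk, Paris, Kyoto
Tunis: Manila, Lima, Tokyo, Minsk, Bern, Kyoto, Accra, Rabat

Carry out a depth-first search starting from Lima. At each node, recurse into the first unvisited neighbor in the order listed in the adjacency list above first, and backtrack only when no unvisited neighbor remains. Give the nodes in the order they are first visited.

Lima, Minsk, Kyoto, Tunis, Manila, Paris, Sofia, Bern, Tokyo, Rabat, Dakar, Accra, Quito, Hanoi, Doha

Visit Lima
Lima → Minsk
Minsk → Kyoto
Kyoto → Tunis
Tunis → Manila
Manila → Paris
Paris → Sofia
Sofia → Bern
Bern → Tokyo
Tokyo → Rabat
Rabat → Dakar
Dakar → Accra
Accra → Quito
Quito → Hanoi
Dakar → Doha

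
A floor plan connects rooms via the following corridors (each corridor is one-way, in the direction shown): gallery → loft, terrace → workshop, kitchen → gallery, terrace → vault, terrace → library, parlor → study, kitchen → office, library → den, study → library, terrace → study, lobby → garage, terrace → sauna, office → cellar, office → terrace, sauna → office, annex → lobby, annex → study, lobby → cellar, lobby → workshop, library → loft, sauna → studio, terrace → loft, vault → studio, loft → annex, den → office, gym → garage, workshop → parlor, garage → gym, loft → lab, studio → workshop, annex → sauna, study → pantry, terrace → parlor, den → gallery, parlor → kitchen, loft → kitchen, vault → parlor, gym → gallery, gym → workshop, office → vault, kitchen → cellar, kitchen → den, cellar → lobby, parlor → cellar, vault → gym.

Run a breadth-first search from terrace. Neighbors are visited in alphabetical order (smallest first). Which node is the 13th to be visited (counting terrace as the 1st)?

Visit terrace; enqueue library, loft, parlor, sauna, study, vault, workshop → queue [library, loft, parlor, sauna, study, vault, workshop]
Visit library; enqueue den → queue [loft, parlor, sauna, study, vault, workshop, den]
Visit loft; enqueue annex, kitchen, lab → queue [parlor, sauna, study, vault, workshop, den, annex, kitchen, lab]
Visit parlor; enqueue cellar → queue [sauna, study, vault, workshop, den, annex, kitchen, lab, cellar]
Visit sauna; enqueue office, studio → queue [study, vault, workshop, den, annex, kitchen, lab, cellar, office, studio]
Visit study; enqueue pantry → queue [vault, workshop, den, annex, kitchen, lab, cellar, office, studio, pantry]
Visit vault; enqueue gym → queue [workshop, den, annex, kitchen, lab, cellar, office, studio, pantry, gym]
Visit workshop → queue [den, annex, kitchen, lab, cellar, office, studio, pantry, gym]
Visit den; enqueue gallery → queue [annex, kitchen, lab, cellar, office, studio, pantry, gym, gallery]
Visit annex; enqueue lobby → queue [kitchen, lab, cellar, office, studio, pantry, gym, gallery, lobby]
Visit kitchen → queue [lab, cellar, office, studio, pantry, gym, gallery, lobby]
Visit lab → queue [cellar, office, studio, pantry, gym, gallery, lobby]
Visit cellar → queue [office, studio, pantry, gym, gallery, lobby]
Visit office → queue [studio, pantry, gym, gallery, lobby]
Visit studio → queue [pantry, gym, gallery, lobby]
Visit pantry → queue [gym, gallery, lobby]
Visit gym; enqueue garage → queue [gallery, lobby, garage]
Visit gallery → queue [lobby, garage]
Visit lobby → queue [garage]
Visit garage → queue []

Visit order: terrace, library, loft, parlor, sauna, study, vault, workshop, den, annex, kitchen, lab, cellar, office, studio, pantry, gym, gallery, lobby, garage

cellar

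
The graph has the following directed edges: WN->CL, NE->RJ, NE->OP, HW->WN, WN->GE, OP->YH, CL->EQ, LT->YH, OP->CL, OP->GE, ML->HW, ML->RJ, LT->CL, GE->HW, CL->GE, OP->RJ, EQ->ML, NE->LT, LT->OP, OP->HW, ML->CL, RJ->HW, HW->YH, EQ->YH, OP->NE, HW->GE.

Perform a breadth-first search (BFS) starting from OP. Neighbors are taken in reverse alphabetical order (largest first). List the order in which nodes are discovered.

OP YH RJ NE HW GE CL LT WN EQ ML

Visit OP; enqueue YH, RJ, NE, HW, GE, CL → queue [YH, RJ, NE, HW, GE, CL]
Visit YH → queue [RJ, NE, HW, GE, CL]
Visit RJ → queue [NE, HW, GE, CL]
Visit NE; enqueue LT → queue [HW, GE, CL, LT]
Visit HW; enqueue WN → queue [GE, CL, LT, WN]
Visit GE → queue [CL, LT, WN]
Visit CL; enqueue EQ → queue [LT, WN, EQ]
Visit LT → queue [WN, EQ]
Visit WN → queue [EQ]
Visit EQ; enqueue ML → queue [ML]
Visit ML → queue []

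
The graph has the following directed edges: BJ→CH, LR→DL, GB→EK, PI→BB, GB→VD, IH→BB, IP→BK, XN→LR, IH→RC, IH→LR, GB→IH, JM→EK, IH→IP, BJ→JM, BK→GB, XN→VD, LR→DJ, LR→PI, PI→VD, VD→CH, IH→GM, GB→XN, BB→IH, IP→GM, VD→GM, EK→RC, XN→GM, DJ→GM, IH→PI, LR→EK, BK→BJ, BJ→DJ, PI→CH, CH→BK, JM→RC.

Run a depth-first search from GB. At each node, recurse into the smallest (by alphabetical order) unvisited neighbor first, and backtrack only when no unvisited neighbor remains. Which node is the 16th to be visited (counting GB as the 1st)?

VD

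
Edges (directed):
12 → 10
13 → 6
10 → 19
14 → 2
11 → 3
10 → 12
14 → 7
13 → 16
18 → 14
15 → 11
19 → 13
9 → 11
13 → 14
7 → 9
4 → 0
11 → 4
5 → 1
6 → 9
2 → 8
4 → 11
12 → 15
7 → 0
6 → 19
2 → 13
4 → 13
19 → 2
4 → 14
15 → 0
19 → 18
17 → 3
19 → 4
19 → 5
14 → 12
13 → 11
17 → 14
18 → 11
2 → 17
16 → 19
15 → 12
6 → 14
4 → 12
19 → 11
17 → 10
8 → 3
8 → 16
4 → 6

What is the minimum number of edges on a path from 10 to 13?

Level 0: 10
Level 1: 12, 19
Level 2: 2, 4, 5, 11, 13, 15, 18
Level 3: 0, 1, 3, 6, 8, 14, 16, 17
Level 4: 7, 9
13 first appears at level 2.

2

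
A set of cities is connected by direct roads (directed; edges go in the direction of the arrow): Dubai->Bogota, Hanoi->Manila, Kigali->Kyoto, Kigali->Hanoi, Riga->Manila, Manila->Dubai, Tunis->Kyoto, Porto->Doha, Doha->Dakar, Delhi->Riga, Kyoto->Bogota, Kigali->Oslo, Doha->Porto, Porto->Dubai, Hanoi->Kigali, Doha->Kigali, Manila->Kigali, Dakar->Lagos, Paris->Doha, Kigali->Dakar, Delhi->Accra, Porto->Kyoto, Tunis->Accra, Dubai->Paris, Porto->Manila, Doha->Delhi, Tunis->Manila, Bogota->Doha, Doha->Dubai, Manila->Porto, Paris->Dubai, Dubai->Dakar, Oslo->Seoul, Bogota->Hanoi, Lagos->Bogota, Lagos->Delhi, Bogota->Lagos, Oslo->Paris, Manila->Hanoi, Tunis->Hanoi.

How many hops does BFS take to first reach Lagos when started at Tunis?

3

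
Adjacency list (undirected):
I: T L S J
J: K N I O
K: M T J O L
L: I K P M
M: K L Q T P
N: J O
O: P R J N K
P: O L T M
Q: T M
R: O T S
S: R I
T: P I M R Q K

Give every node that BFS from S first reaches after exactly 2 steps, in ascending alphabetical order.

J, L, O, T

Level 0: S
Level 1: I, R
Level 2: J, L, O, T
Level 3: K, M, N, P, Q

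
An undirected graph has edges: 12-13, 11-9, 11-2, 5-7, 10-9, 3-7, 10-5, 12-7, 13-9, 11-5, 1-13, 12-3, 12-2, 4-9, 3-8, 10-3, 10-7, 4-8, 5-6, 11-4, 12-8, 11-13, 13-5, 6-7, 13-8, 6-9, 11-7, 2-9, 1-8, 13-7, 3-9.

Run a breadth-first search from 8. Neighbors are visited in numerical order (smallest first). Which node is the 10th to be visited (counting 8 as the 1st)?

11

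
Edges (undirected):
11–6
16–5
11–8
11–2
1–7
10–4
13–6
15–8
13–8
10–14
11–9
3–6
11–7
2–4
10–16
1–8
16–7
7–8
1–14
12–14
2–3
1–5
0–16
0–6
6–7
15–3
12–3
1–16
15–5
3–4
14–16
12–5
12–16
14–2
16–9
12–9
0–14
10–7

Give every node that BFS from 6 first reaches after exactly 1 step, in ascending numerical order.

0, 3, 7, 11, 13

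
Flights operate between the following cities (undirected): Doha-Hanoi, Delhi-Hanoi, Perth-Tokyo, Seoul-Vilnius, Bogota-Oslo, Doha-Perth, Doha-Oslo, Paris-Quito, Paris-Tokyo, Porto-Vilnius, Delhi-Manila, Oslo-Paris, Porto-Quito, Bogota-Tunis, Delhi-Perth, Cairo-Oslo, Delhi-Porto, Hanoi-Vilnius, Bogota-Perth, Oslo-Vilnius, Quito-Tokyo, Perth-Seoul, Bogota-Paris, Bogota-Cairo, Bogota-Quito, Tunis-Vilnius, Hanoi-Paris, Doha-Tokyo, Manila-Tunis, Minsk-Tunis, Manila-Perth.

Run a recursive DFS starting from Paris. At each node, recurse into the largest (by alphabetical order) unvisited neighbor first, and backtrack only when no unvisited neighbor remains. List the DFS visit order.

Paris Tokyo Quito Porto Vilnius Tunis Minsk Manila Perth Seoul Doha Oslo Cairo Bogota Hanoi Delhi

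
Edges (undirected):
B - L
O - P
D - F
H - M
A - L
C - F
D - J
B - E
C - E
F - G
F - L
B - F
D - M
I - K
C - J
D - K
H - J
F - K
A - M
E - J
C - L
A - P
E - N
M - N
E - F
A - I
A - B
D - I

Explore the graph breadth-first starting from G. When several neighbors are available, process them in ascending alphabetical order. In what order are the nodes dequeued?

G -> F -> B -> C -> D -> E -> K -> L -> A -> J -> I -> M -> N -> P -> H -> O

Visit G; enqueue F → queue [F]
Visit F; enqueue B, C, D, E, K, L → queue [B, C, D, E, K, L]
Visit B; enqueue A → queue [C, D, E, K, L, A]
Visit C; enqueue J → queue [D, E, K, L, A, J]
Visit D; enqueue I, M → queue [E, K, L, A, J, I, M]
Visit E; enqueue N → queue [K, L, A, J, I, M, N]
Visit K → queue [L, A, J, I, M, N]
Visit L → queue [A, J, I, M, N]
Visit A; enqueue P → queue [J, I, M, N, P]
Visit J; enqueue H → queue [I, M, N, P, H]
Visit I → queue [M, N, P, H]
Visit M → queue [N, P, H]
Visit N → queue [P, H]
Visit P; enqueue O → queue [H, O]
Visit H → queue [O]
Visit O → queue []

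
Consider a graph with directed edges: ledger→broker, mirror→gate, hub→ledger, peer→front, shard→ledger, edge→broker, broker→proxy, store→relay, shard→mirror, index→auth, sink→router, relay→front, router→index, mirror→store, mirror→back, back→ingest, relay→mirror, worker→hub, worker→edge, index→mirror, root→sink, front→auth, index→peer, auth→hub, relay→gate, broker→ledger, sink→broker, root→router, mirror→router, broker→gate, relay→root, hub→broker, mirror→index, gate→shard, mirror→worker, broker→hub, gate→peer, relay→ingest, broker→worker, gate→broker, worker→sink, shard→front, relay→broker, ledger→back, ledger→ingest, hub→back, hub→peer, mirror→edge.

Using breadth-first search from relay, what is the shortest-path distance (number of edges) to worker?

Level 0: relay
Level 1: broker, front, gate, ingest, mirror, root
Level 2: auth, back, edge, hub, index, ledger, peer, proxy, router, shard, sink, store, worker
worker first appears at level 2.

2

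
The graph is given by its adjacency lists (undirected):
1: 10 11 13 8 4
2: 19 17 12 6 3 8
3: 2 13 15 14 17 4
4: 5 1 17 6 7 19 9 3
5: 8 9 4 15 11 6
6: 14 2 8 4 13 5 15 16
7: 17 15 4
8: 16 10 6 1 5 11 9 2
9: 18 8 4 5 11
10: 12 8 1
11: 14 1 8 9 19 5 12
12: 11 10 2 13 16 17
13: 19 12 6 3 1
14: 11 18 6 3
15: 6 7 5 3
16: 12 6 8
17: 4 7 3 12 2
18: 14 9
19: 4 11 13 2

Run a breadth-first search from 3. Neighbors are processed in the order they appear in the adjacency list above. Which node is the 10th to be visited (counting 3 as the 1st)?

Visit 3; enqueue 2, 13, 15, 14, 17, 4 → queue [2, 13, 15, 14, 17, 4]
Visit 2; enqueue 19, 12, 6, 8 → queue [13, 15, 14, 17, 4, 19, 12, 6, 8]
Visit 13; enqueue 1 → queue [15, 14, 17, 4, 19, 12, 6, 8, 1]
Visit 15; enqueue 7, 5 → queue [14, 17, 4, 19, 12, 6, 8, 1, 7, 5]
Visit 14; enqueue 11, 18 → queue [17, 4, 19, 12, 6, 8, 1, 7, 5, 11, 18]
Visit 17 → queue [4, 19, 12, 6, 8, 1, 7, 5, 11, 18]
Visit 4; enqueue 9 → queue [19, 12, 6, 8, 1, 7, 5, 11, 18, 9]
Visit 19 → queue [12, 6, 8, 1, 7, 5, 11, 18, 9]
Visit 12; enqueue 10, 16 → queue [6, 8, 1, 7, 5, 11, 18, 9, 10, 16]
Visit 6 → queue [8, 1, 7, 5, 11, 18, 9, 10, 16]
Visit 8 → queue [1, 7, 5, 11, 18, 9, 10, 16]
Visit 1 → queue [7, 5, 11, 18, 9, 10, 16]
Visit 7 → queue [5, 11, 18, 9, 10, 16]
Visit 5 → queue [11, 18, 9, 10, 16]
Visit 11 → queue [18, 9, 10, 16]
Visit 18 → queue [9, 10, 16]
Visit 9 → queue [10, 16]
Visit 10 → queue [16]
Visit 16 → queue []

Visit order: 3, 2, 13, 15, 14, 17, 4, 19, 12, 6, 8, 1, 7, 5, 11, 18, 9, 10, 16

6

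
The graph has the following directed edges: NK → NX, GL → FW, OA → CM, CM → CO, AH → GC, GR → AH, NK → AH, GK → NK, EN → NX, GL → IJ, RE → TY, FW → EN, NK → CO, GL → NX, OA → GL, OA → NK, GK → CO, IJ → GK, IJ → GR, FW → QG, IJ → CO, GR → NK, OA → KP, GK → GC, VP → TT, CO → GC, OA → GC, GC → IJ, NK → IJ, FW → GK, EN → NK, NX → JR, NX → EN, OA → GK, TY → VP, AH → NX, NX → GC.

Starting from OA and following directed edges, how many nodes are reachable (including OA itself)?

BFS from OA visits: OA, CM, GC, GK, GL, KP, NK, CO, IJ, FW, NX, AH, GR, EN, QG, JR
Reachable nodes: 16 of 20 total.

16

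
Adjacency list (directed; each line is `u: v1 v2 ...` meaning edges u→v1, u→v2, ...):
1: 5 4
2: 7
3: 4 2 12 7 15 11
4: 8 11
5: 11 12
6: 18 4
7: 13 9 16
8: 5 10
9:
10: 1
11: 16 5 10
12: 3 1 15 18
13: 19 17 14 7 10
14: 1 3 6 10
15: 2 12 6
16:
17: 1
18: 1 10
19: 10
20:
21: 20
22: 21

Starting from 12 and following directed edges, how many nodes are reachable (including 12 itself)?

19

BFS from 12 visits: 12, 1, 3, 15, 18, 4, 5, 2, 7, 11, 6, 10, 8, 9, 13, 16, 14, 17, 19
Reachable nodes: 19 of 22 total.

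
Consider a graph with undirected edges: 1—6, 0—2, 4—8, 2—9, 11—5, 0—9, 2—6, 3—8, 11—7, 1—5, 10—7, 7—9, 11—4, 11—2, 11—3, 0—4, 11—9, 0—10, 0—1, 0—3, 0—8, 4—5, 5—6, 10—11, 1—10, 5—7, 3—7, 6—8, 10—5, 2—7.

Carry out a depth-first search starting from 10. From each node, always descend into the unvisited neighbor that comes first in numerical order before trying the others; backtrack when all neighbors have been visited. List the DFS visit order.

10, 0, 1, 5, 4, 8, 3, 7, 2, 6, 9, 11

Visit 10
10 → 0
0 → 1
1 → 5
5 → 4
4 → 8
8 → 3
3 → 7
7 → 2
2 → 6
2 → 9
9 → 11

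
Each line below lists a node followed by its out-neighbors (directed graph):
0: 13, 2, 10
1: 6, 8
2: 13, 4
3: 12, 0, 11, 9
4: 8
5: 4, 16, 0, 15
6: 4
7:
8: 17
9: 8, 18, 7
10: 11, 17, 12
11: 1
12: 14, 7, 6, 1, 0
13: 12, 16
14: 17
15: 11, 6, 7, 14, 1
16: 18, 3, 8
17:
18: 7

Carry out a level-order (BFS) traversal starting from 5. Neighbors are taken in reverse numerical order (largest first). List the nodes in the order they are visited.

Visit 5; enqueue 16, 15, 4, 0 → queue [16, 15, 4, 0]
Visit 16; enqueue 18, 8, 3 → queue [15, 4, 0, 18, 8, 3]
Visit 15; enqueue 14, 11, 7, 6, 1 → queue [4, 0, 18, 8, 3, 14, 11, 7, 6, 1]
Visit 4 → queue [0, 18, 8, 3, 14, 11, 7, 6, 1]
Visit 0; enqueue 13, 10, 2 → queue [18, 8, 3, 14, 11, 7, 6, 1, 13, 10, 2]
Visit 18 → queue [8, 3, 14, 11, 7, 6, 1, 13, 10, 2]
Visit 8; enqueue 17 → queue [3, 14, 11, 7, 6, 1, 13, 10, 2, 17]
Visit 3; enqueue 12, 9 → queue [14, 11, 7, 6, 1, 13, 10, 2, 17, 12, 9]
Visit 14 → queue [11, 7, 6, 1, 13, 10, 2, 17, 12, 9]
Visit 11 → queue [7, 6, 1, 13, 10, 2, 17, 12, 9]
Visit 7 → queue [6, 1, 13, 10, 2, 17, 12, 9]
Visit 6 → queue [1, 13, 10, 2, 17, 12, 9]
Visit 1 → queue [13, 10, 2, 17, 12, 9]
Visit 13 → queue [10, 2, 17, 12, 9]
Visit 10 → queue [2, 17, 12, 9]
Visit 2 → queue [17, 12, 9]
Visit 17 → queue [12, 9]
Visit 12 → queue [9]
Visit 9 → queue []

5, 16, 15, 4, 0, 18, 8, 3, 14, 11, 7, 6, 1, 13, 10, 2, 17, 12, 9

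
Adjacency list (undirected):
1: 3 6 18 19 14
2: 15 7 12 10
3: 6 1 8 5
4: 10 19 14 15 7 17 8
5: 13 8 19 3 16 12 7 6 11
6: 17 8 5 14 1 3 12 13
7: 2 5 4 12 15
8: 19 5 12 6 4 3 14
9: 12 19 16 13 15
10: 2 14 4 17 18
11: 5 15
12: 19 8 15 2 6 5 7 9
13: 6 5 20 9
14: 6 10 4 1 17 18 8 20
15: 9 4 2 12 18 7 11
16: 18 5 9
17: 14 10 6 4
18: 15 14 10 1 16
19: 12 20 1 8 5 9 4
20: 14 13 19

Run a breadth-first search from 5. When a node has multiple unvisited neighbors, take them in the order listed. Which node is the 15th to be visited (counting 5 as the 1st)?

1

Visit 5; enqueue 13, 8, 19, 3, 16, 12, 7, 6, 11 → queue [13, 8, 19, 3, 16, 12, 7, 6, 11]
Visit 13; enqueue 20, 9 → queue [8, 19, 3, 16, 12, 7, 6, 11, 20, 9]
Visit 8; enqueue 4, 14 → queue [19, 3, 16, 12, 7, 6, 11, 20, 9, 4, 14]
Visit 19; enqueue 1 → queue [3, 16, 12, 7, 6, 11, 20, 9, 4, 14, 1]
Visit 3 → queue [16, 12, 7, 6, 11, 20, 9, 4, 14, 1]
Visit 16; enqueue 18 → queue [12, 7, 6, 11, 20, 9, 4, 14, 1, 18]
Visit 12; enqueue 15, 2 → queue [7, 6, 11, 20, 9, 4, 14, 1, 18, 15, 2]
Visit 7 → queue [6, 11, 20, 9, 4, 14, 1, 18, 15, 2]
Visit 6; enqueue 17 → queue [11, 20, 9, 4, 14, 1, 18, 15, 2, 17]
Visit 11 → queue [20, 9, 4, 14, 1, 18, 15, 2, 17]
Visit 20 → queue [9, 4, 14, 1, 18, 15, 2, 17]
Visit 9 → queue [4, 14, 1, 18, 15, 2, 17]
Visit 4; enqueue 10 → queue [14, 1, 18, 15, 2, 17, 10]
Visit 14 → queue [1, 18, 15, 2, 17, 10]
Visit 1 → queue [18, 15, 2, 17, 10]
Visit 18 → queue [15, 2, 17, 10]
Visit 15 → queue [2, 17, 10]
Visit 2 → queue [17, 10]
Visit 17 → queue [10]
Visit 10 → queue []

Visit order: 5, 13, 8, 19, 3, 16, 12, 7, 6, 11, 20, 9, 4, 14, 1, 18, 15, 2, 17, 10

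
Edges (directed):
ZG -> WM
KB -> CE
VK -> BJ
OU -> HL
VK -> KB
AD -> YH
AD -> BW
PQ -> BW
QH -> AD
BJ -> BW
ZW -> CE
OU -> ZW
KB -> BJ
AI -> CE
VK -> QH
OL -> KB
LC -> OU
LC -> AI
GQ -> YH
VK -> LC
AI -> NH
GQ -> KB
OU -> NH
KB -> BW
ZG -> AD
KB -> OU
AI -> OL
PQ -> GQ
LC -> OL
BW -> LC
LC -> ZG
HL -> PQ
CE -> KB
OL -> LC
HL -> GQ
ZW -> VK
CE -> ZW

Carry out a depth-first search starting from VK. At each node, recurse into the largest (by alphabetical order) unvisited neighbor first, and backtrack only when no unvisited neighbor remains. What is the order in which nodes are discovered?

VK, QH, AD, YH, BW, LC, ZG, WM, OU, ZW, CE, KB, BJ, NH, HL, PQ, GQ, OL, AI

Visit VK
VK → QH
QH → AD
AD → YH
AD → BW
BW → LC
LC → ZG
ZG → WM
LC → OU
OU → ZW
ZW → CE
CE → KB
KB → BJ
OU → NH
OU → HL
HL → PQ
PQ → GQ
LC → OL
LC → AI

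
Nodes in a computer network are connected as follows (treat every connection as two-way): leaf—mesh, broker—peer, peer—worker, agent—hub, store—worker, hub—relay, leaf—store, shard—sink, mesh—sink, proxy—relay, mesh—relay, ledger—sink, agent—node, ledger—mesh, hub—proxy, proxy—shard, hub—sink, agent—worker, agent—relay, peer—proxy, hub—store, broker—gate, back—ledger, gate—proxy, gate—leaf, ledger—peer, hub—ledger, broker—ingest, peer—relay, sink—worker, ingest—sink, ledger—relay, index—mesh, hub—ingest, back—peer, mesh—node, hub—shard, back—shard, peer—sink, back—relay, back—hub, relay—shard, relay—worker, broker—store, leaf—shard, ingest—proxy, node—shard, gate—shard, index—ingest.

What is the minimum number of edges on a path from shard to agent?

2

Level 0: shard
Level 1: back, gate, hub, leaf, node, proxy, relay, sink
Level 2: agent, broker, ingest, ledger, mesh, peer, store, worker
Level 3: index
agent first appears at level 2.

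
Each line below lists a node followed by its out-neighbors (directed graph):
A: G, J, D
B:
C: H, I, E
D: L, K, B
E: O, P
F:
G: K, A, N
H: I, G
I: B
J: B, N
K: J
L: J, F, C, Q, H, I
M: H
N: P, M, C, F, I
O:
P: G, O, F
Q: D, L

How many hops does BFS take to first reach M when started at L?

3

Level 0: L
Level 1: C, F, H, I, J, Q
Level 2: B, D, E, G, N
Level 3: A, K, M, O, P
M first appears at level 3.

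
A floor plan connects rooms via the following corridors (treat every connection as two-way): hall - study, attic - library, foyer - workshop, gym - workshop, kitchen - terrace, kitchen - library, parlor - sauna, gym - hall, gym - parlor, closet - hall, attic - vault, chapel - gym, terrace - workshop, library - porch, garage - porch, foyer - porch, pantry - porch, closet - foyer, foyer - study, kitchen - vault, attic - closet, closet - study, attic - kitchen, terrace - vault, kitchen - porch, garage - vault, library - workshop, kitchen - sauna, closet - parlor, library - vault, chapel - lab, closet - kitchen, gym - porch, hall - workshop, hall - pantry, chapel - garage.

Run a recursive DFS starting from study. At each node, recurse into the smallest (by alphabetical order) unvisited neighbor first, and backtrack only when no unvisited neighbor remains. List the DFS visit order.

study -> closet -> attic -> kitchen -> library -> porch -> foyer -> workshop -> gym -> chapel -> garage -> vault -> terrace -> lab -> hall -> pantry -> parlor -> sauna

Visit study
study → closet
closet → attic
attic → kitchen
kitchen → library
library → porch
porch → foyer
foyer → workshop
workshop → gym
gym → chapel
chapel → garage
garage → vault
vault → terrace
chapel → lab
gym → hall
hall → pantry
gym → parlor
parlor → sauna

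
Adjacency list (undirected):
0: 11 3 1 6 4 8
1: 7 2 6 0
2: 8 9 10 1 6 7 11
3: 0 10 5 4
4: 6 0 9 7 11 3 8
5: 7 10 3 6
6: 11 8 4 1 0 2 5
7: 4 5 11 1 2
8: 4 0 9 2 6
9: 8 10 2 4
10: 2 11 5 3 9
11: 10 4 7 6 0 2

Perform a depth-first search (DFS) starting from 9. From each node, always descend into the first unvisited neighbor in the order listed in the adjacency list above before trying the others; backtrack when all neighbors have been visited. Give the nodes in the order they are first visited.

Visit 9
9 → 8
8 → 4
4 → 6
6 → 11
11 → 10
10 → 2
2 → 1
1 → 7
7 → 5
5 → 3
3 → 0

9 → 8 → 4 → 6 → 11 → 10 → 2 → 1 → 7 → 5 → 3 → 0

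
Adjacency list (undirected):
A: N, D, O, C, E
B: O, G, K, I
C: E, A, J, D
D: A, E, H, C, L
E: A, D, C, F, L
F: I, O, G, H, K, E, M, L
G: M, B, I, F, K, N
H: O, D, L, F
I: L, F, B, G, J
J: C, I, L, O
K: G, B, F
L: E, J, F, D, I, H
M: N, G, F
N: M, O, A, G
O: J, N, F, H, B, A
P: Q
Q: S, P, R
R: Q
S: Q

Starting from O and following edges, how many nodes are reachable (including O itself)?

BFS from O visits: O, J, N, F, H, B, A, C, I, L, M, G, K, E, D
Reachable nodes: 15 of 19 total.

15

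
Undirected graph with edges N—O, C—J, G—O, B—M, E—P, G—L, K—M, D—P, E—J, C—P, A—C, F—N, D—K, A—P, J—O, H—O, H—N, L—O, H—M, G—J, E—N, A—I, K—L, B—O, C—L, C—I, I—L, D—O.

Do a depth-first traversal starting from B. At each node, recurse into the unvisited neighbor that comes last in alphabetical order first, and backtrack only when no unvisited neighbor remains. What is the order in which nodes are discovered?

B, O, N, H, M, K, L, I, C, P, E, J, G, D, A, F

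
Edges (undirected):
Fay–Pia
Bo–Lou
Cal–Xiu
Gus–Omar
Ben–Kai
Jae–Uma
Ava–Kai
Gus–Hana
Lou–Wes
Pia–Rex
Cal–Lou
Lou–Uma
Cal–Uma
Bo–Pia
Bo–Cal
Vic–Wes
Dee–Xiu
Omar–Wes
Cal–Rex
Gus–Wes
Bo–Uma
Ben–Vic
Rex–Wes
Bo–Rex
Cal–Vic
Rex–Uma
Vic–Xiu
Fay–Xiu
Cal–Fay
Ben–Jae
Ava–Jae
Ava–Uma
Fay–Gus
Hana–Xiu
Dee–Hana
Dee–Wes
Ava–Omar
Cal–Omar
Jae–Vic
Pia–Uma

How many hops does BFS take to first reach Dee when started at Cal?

Level 0: Cal
Level 1: Bo, Fay, Lou, Omar, Rex, Uma, Vic, Xiu
Level 2: Ava, Ben, Dee, Gus, Hana, Jae, Pia, Wes
Level 3: Kai
Dee first appears at level 2.

2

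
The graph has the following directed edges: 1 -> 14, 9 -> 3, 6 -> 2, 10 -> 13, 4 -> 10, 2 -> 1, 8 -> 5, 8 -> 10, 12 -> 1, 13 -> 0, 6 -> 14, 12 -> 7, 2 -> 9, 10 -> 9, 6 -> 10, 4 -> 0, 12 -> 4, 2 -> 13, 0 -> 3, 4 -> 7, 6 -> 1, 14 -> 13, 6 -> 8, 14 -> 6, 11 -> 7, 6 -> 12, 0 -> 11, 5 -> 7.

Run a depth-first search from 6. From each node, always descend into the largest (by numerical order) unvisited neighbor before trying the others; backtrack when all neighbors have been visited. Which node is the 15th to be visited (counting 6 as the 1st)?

Visit 6
6 → 14
14 → 13
13 → 0
0 → 11
11 → 7
0 → 3
6 → 12
12 → 4
4 → 10
10 → 9
12 → 1
6 → 8
8 → 5
6 → 2

Visit order: 6, 14, 13, 0, 11, 7, 3, 12, 4, 10, 9, 1, 8, 5, 2

2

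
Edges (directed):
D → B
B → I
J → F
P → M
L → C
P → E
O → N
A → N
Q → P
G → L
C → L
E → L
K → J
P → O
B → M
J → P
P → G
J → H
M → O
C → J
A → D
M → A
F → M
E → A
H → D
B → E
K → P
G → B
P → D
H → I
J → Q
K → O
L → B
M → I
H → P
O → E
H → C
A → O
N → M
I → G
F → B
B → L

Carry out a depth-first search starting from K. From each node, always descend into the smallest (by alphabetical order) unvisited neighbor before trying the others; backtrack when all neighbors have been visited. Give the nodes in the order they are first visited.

K, J, F, B, E, A, D, N, M, I, G, L, C, O, H, P, Q

Visit K
K → J
J → F
F → B
B → E
E → A
A → D
A → N
N → M
M → I
I → G
G → L
L → C
M → O
J → H
H → P
J → Q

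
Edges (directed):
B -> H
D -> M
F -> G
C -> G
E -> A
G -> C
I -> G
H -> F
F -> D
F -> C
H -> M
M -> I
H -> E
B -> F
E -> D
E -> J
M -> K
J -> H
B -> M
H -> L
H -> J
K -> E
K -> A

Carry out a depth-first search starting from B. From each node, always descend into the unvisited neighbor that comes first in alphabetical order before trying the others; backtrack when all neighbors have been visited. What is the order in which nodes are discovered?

B → F → C → G → D → M → I → K → A → E → J → H → L

Visit B
B → F
F → C
C → G
F → D
D → M
M → I
M → K
K → A
K → E
E → J
J → H
H → L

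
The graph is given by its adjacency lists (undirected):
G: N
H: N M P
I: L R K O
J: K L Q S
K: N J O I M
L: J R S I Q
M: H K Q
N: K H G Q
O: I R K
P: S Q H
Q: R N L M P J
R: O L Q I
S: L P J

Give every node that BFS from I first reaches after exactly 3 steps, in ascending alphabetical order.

Level 0: I
Level 1: K, L, O, R
Level 2: J, M, N, Q, S
Level 3: G, H, P

G, H, P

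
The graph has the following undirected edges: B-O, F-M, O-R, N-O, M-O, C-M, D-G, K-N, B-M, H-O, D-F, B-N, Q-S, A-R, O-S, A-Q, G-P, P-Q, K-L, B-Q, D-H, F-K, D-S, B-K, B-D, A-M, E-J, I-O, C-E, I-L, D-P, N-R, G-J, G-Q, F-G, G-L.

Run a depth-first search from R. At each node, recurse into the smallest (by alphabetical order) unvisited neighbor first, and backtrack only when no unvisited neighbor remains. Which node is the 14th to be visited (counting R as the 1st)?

Visit R
R → A
A → M
M → B
B → D
D → F
F → G
G → J
J → E
E → C
G → L
L → I
I → O
O → H
O → N
N → K
O → S
S → Q
Q → P

Visit order: R, A, M, B, D, F, G, J, E, C, L, I, O, H, N, K, S, Q, P

H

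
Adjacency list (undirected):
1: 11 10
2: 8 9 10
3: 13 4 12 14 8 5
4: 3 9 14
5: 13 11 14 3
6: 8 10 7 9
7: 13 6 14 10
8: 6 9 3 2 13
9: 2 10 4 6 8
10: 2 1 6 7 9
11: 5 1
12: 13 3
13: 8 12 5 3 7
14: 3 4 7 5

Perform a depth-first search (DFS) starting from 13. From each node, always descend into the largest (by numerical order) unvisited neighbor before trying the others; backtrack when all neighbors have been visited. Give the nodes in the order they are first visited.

Visit 13
13 → 12
12 → 3
3 → 14
14 → 7
7 → 10
10 → 9
9 → 8
8 → 6
8 → 2
9 → 4
10 → 1
1 → 11
11 → 5

13, 12, 3, 14, 7, 10, 9, 8, 6, 2, 4, 1, 11, 5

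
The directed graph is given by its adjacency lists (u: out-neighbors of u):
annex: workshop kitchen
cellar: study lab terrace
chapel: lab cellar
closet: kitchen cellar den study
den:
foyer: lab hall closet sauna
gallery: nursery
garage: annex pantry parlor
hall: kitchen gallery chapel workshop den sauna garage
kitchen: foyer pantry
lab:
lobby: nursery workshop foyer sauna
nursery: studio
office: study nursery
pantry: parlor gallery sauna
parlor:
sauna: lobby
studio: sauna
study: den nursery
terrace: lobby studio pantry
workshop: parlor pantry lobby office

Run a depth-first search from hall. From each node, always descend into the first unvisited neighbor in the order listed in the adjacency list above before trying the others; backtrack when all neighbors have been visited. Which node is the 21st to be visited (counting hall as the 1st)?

annex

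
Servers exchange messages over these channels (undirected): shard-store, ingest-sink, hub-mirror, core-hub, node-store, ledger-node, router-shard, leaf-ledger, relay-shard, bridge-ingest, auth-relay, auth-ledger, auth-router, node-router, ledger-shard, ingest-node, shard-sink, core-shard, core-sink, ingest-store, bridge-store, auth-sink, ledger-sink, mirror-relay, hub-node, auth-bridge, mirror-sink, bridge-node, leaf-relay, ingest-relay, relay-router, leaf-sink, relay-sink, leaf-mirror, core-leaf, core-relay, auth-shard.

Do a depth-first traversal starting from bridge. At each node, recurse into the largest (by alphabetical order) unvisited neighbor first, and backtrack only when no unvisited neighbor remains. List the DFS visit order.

Visit bridge
bridge → store
store → shard
shard → sink
sink → relay
relay → router
router → node
node → ledger
ledger → leaf
leaf → mirror
mirror → hub
hub → core
ledger → auth
node → ingest

bridge, store, shard, sink, relay, router, node, ledger, leaf, mirror, hub, core, auth, ingest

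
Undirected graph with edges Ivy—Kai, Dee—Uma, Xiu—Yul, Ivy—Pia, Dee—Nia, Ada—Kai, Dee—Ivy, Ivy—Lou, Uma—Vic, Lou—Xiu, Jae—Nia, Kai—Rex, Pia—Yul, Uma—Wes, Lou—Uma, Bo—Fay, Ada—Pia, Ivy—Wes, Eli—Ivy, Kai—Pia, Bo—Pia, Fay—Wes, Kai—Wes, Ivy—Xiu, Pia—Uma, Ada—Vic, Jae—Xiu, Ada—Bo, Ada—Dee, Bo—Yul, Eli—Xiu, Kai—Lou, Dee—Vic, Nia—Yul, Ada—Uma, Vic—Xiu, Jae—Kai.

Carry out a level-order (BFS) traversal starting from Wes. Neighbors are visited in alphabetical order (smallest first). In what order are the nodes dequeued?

Visit Wes; enqueue Fay, Ivy, Kai, Uma → queue [Fay, Ivy, Kai, Uma]
Visit Fay; enqueue Bo → queue [Ivy, Kai, Uma, Bo]
Visit Ivy; enqueue Dee, Eli, Lou, Pia, Xiu → queue [Kai, Uma, Bo, Dee, Eli, Lou, Pia, Xiu]
Visit Kai; enqueue Ada, Jae, Rex → queue [Uma, Bo, Dee, Eli, Lou, Pia, Xiu, Ada, Jae, Rex]
Visit Uma; enqueue Vic → queue [Bo, Dee, Eli, Lou, Pia, Xiu, Ada, Jae, Rex, Vic]
Visit Bo; enqueue Yul → queue [Dee, Eli, Lou, Pia, Xiu, Ada, Jae, Rex, Vic, Yul]
Visit Dee; enqueue Nia → queue [Eli, Lou, Pia, Xiu, Ada, Jae, Rex, Vic, Yul, Nia]
Visit Eli → queue [Lou, Pia, Xiu, Ada, Jae, Rex, Vic, Yul, Nia]
Visit Lou → queue [Pia, Xiu, Ada, Jae, Rex, Vic, Yul, Nia]
Visit Pia → queue [Xiu, Ada, Jae, Rex, Vic, Yul, Nia]
Visit Xiu → queue [Ada, Jae, Rex, Vic, Yul, Nia]
Visit Ada → queue [Jae, Rex, Vic, Yul, Nia]
Visit Jae → queue [Rex, Vic, Yul, Nia]
Visit Rex → queue [Vic, Yul, Nia]
Visit Vic → queue [Yul, Nia]
Visit Yul → queue [Nia]
Visit Nia → queue []

Wes -> Fay -> Ivy -> Kai -> Uma -> Bo -> Dee -> Eli -> Lou -> Pia -> Xiu -> Ada -> Jae -> Rex -> Vic -> Yul -> Nia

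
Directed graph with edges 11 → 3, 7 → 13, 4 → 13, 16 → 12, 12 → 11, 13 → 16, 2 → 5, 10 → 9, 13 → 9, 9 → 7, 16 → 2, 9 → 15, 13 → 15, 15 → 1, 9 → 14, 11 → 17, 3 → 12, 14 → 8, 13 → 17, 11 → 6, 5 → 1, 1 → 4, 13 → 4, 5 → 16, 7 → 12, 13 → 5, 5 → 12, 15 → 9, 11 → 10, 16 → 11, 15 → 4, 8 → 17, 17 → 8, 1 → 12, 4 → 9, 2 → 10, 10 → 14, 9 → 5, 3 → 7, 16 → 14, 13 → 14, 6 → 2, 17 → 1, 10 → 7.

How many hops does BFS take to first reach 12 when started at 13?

Level 0: 13
Level 1: 4, 5, 9, 14, 15, 16, 17
Level 2: 1, 2, 7, 8, 11, 12
Level 3: 3, 6, 10
12 first appears at level 2.

2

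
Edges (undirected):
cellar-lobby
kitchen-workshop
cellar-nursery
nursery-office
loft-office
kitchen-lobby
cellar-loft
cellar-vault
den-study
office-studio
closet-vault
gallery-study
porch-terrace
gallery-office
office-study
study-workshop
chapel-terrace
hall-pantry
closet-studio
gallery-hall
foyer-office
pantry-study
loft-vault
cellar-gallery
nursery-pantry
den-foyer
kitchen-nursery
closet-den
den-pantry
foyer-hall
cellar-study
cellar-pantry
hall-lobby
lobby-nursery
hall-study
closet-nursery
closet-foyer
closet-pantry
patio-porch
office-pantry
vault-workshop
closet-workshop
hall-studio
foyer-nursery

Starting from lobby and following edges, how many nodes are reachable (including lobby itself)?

16

BFS from lobby visits: lobby, nursery, kitchen, hall, cellar, pantry, office, foyer, closet, workshop, study, studio, gallery, vault, loft, den
Reachable nodes: 16 of 20 total.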